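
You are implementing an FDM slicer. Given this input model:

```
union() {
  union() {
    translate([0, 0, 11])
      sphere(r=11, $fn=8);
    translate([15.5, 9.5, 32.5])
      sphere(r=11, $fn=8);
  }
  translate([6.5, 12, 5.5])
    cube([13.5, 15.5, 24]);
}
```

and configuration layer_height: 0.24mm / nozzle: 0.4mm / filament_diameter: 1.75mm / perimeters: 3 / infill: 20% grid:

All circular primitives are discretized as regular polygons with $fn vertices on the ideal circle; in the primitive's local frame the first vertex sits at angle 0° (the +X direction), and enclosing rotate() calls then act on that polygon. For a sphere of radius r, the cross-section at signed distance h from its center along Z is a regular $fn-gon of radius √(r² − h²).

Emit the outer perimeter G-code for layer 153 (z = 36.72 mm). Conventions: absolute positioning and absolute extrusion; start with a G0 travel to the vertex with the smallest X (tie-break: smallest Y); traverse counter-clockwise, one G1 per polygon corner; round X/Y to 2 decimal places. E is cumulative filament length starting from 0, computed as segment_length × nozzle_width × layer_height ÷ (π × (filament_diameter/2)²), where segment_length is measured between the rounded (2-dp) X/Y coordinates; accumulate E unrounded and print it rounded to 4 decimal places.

At z = 36.72 mm: the sphere does not reach this height (|z−center|=25.720 > r=11); the r=11 sphere at (15.5, 9.5) contributes a regular 8-gon of circumradius √(11²−4.22²) = 10.158; Merging all regions: only the r=11 sphere at (15.5, 9.5) is present, so the union is just that shape — 1 connected region; the cube at (6.5, 12) does not reach this height (z outside [5.5, 29.5]); Taking the union: only that combined region is present, so the union is just that shape — 1 connected region. The outline is a single polygon with 8 vertices. Extrusion per mm of travel: 0.4 × 0.24 / (π × 0.875²) = 0.039912. Accumulating E over each segment gives final E = 2.4822.

G0 X5.34 Y9.50 Z36.72
G1 X8.32 Y2.32 E0.3103
G1 X15.50 Y-0.66 E0.6205
G1 X22.68 Y2.32 E0.9308
G1 X25.66 Y9.50 E1.2411
G1 X22.68 Y16.68 E1.5514
G1 X15.50 Y19.66 E1.8616
G1 X8.32 Y16.68 E2.1719
G1 X5.34 Y9.50 E2.4822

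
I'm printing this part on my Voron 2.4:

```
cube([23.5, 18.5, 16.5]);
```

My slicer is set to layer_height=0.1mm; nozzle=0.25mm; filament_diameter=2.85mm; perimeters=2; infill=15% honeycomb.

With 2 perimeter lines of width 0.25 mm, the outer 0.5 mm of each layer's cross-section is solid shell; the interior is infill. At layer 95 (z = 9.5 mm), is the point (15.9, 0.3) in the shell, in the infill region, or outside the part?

At z = 9.5 mm: the cube is present — its section is the full 23.5×18.5 rectangle. Overall, the cross-section is a single solid region. The nearest boundary edge runs (0.00, 0.00)→(23.50, 0.00); distance from the point to it = 0.30 mm. The point is inside the cross-section, 0.30 mm from the nearest boundary — within the 0.5 mm shell band (2 × 0.25).

shell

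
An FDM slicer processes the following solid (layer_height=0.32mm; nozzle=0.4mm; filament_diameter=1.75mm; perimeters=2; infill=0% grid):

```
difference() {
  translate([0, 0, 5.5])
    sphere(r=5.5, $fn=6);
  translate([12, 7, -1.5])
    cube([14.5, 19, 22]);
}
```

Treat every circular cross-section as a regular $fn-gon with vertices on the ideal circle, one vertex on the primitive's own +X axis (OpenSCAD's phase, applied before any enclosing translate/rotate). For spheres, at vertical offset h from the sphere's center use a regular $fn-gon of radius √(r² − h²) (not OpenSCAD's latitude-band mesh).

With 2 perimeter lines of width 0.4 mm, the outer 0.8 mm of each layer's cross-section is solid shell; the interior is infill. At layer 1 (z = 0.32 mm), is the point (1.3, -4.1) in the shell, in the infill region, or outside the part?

outside

At z = 0.32 mm: the sphere: section is a regular 6-gon, circumradius = √(r²−h²) = √(5.5²−5.18²) = 1.849; the cube at (12, 7) is present — its section is the full 14.5×19 rectangle; After the difference (first − rest): starting from the r=5.5 sphere, the 14.5×19 cube at (12, 7) misses the remaining region (no effect) — 1 connected region. Overall, the cross-section is a single solid region. The nearest boundary edge runs (0.92, -1.60)→(-0.92, -1.60); distance from the point to it = 2.53 mm. The point is not inside any of the regions above, so it lies outside the cross-section (2.53 mm from the nearest boundary).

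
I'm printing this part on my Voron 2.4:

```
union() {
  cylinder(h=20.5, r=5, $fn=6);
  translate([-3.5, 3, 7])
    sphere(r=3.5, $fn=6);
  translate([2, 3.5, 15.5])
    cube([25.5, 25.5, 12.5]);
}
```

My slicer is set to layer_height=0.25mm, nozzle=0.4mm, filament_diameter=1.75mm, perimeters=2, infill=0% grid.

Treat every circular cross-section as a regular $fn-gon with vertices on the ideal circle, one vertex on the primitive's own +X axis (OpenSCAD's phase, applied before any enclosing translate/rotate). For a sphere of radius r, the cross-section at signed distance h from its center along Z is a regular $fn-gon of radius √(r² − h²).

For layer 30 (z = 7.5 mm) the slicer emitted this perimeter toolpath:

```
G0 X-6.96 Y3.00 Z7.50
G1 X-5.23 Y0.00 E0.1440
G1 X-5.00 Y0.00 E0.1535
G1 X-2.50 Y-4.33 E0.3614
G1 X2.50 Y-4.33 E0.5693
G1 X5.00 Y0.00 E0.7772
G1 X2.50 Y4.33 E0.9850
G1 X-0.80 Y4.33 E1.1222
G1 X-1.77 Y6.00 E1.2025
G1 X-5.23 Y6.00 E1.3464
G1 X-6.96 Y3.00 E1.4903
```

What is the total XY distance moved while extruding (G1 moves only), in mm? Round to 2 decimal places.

Sum the Euclidean lengths of each G1 segment: total = 35.85 mm.

35.85 mm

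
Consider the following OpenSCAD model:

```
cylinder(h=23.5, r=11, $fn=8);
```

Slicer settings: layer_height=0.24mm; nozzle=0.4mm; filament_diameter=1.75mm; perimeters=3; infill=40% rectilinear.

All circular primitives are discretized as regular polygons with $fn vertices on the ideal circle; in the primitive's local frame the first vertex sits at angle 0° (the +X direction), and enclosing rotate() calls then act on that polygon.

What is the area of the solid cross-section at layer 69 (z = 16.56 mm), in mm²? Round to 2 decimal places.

342.24 mm²

At z = 16.56 mm: the cylinder: section is a regular 8-gon, circumradius r=11 (area = (8/2)·11.000²·sin(360°/8) = 342.24 mm²). Overall, the cross-section is a single solid region. Net area = 342.24 mm².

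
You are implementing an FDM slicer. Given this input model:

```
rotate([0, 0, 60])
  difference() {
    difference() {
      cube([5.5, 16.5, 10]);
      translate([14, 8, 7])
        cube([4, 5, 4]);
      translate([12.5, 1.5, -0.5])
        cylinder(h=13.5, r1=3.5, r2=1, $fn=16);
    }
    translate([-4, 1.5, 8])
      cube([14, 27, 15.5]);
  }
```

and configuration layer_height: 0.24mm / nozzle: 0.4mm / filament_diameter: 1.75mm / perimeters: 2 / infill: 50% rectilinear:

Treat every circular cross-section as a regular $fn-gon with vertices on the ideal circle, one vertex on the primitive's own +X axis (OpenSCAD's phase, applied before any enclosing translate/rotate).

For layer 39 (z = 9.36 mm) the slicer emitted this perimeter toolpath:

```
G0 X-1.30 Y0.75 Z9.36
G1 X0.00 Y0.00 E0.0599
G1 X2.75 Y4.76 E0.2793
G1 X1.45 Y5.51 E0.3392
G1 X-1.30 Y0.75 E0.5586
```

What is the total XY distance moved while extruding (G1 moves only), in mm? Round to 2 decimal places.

14.00 mm

Sum the Euclidean lengths of each G1 segment: total = 14.00 mm.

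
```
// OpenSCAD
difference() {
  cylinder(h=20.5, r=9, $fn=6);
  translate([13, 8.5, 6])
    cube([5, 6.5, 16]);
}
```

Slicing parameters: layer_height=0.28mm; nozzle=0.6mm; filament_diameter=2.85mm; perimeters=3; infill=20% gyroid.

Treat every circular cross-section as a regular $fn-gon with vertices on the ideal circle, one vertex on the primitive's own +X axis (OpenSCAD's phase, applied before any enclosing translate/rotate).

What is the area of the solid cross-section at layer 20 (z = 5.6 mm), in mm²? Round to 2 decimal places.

At z = 5.6 mm: the cylinder: section is a regular 6-gon, circumradius r=9 (area = (6/2)·9.000²·sin(360°/6) = 210.44 mm²); the cube at (13, 8.5) does not reach this height (z outside [6, 22]); Taking the first minus the rest: none of the subtracted shapes is present at this height, so the r=9 cylinder is unchanged — area = 210.44 mm². Overall, the cross-section is a single solid region. Net area = 210.44 mm².

210.44 mm²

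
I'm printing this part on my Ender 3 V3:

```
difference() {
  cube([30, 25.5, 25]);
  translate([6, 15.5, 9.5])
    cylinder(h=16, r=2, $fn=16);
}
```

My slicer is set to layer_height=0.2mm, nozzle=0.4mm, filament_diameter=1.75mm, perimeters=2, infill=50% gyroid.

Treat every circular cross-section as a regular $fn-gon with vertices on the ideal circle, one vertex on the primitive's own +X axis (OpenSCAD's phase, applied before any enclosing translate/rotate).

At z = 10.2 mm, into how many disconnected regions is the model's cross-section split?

At z = 10.2 mm: the cube (footprint 30×25.5) is included at this height; the r=2 cylinder at (6, 15.5) gives a regular 16-gon of circumradius 2 (constant along its height); Subtracting the remaining from the first: starting from the 30×25.5 cube, the r=2 cylinder at (6, 15.5) lies wholly inside it (removes its full 12.25 mm² and its 12.49 mm outline becomes a hole wall) — 1 connected region with 1 hole. The result has 1 disconnected region.

1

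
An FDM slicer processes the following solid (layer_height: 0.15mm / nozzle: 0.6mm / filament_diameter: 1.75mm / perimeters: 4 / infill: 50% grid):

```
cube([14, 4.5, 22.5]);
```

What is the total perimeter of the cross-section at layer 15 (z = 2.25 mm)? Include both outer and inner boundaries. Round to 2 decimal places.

At z = 2.25 mm: the cube (footprint 14×4.5) is included at this height (perimeter 37.00 mm). Overall, the cross-section is a single solid region. Total boundary length (outer) = 37.00 mm.

37.00 mm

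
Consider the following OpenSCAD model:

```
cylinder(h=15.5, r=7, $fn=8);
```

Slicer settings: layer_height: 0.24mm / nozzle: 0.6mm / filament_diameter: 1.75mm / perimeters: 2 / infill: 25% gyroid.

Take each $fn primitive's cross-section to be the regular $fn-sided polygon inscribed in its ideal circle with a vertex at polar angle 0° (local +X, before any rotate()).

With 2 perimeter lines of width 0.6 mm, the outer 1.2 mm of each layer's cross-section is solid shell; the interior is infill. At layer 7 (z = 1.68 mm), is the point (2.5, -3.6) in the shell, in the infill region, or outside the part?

infill

At z = 1.68 mm: the r=7 cylinder contributes a regular 8-gon of circumradius 7. Overall, the cross-section is a single solid region. The nearest boundary edge runs (-0.00, -7.00)→(4.95, -4.95); distance from the point to it = 2.18 mm. The point is inside the cross-section and 2.18 mm from the nearest boundary — more than the 1.2 mm shell width (2 × 0.6), so it's in the infill interior.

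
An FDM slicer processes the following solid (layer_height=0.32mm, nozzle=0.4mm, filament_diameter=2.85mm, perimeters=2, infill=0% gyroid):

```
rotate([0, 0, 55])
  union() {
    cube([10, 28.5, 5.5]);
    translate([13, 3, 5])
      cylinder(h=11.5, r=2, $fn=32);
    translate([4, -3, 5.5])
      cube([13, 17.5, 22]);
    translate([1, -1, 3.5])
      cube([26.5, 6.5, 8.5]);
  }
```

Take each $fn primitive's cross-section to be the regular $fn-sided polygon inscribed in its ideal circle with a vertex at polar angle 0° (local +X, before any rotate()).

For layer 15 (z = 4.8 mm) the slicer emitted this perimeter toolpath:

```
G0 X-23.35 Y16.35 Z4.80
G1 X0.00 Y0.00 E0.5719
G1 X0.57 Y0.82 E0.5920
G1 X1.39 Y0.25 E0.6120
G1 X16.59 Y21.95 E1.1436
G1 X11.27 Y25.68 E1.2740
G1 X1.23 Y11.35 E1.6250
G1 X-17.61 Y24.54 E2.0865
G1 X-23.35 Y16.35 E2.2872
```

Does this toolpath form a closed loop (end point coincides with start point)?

Start point (G0): (-23.35, 16.35). End point (last G1): the path returns to the start — closed.

yes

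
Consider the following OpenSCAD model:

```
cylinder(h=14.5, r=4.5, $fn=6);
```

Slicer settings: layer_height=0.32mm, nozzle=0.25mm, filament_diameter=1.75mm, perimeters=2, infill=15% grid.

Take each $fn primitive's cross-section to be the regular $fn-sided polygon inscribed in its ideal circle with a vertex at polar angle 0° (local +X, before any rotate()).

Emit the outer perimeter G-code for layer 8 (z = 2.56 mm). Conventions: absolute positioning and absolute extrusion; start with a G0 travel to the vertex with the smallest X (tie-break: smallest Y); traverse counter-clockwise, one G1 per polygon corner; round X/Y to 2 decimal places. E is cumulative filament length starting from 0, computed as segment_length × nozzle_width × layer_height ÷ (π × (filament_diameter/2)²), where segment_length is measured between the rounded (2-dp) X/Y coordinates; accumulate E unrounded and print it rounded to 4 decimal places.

At z = 2.56 mm: the r=4.5 cylinder gives a regular 6-gon of circumradius 4.5 (constant along its height). The outline is a single polygon with 6 vertices. Extrusion per mm of travel: 0.25 × 0.32 / (π × 0.875²) = 0.033260. Accumulating E over each segment gives final E = 0.8984.

G0 X-4.50 Y0.00 Z2.56
G1 X-2.25 Y-3.90 E0.1498
G1 X2.25 Y-3.90 E0.2994
G1 X4.50 Y0.00 E0.4492
G1 X2.25 Y3.90 E0.5989
G1 X-2.25 Y3.90 E0.7486
G1 X-4.50 Y0.00 E0.8984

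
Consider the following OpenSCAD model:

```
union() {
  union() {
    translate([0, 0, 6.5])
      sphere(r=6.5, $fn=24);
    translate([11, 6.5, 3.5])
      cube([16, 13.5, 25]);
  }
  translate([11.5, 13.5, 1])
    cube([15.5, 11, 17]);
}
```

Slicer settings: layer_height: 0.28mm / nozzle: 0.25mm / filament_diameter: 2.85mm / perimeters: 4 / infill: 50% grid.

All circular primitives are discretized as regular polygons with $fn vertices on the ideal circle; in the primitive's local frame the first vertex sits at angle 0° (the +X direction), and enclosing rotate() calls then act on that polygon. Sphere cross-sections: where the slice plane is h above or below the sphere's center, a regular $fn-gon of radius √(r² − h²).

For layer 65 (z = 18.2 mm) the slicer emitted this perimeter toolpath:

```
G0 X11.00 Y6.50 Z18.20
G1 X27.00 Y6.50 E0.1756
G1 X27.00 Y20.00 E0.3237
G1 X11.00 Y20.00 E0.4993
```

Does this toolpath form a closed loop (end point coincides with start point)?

Start point (G0): (11.00, 6.50). End point (last G1): the path does not return to the start — open.

no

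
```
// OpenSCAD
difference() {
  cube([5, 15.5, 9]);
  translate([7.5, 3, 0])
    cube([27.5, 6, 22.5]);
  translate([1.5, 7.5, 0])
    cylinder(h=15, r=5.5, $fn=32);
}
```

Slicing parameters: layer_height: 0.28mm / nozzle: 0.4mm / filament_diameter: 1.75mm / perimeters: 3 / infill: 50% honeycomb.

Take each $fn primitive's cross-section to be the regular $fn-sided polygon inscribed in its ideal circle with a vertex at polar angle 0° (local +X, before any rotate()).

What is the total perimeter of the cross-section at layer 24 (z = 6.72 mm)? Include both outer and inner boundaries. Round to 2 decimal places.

32.72 mm

At z = 6.72 mm: the cube is present — its section is the full 5×15.5 rectangle (perimeter 41.00 mm); the cube at (7.5, 3) (footprint 27.5×6) is included at this height (perimeter 67.00 mm); the cylinder at (1.5, 7.5): section is a regular 32-gon, circumradius r=5.5 (perimeter = 2·32·5.500·sin(180°/32) = 34.50 mm); Taking the first minus the rest: starting from the 5×15.5 cube, the 27.5×6 cube at (7.5, 3) misses the remaining region (no effect); the r=5.5 cylinder at (1.5, 7.5) partially overlaps it — only the 51.82 mm² overlap (of its 94.42 mm²) is removed, clipping the outline — boundary = 32.72 mm. Overall, the cross-section has 2 separate islands. Total boundary length (outer) = 32.72 mm.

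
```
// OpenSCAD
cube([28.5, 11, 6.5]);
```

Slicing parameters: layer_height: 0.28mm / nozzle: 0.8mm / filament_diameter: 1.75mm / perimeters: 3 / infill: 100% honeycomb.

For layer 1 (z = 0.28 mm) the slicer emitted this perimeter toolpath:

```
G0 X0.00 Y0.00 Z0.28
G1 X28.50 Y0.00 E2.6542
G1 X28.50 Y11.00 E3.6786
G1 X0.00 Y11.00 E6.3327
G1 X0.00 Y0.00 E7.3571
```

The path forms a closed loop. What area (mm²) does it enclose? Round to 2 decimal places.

313.50 mm²

Apply the shoelace formula to the sequence of (X, Y) vertices; enclosed area = 313.50 mm².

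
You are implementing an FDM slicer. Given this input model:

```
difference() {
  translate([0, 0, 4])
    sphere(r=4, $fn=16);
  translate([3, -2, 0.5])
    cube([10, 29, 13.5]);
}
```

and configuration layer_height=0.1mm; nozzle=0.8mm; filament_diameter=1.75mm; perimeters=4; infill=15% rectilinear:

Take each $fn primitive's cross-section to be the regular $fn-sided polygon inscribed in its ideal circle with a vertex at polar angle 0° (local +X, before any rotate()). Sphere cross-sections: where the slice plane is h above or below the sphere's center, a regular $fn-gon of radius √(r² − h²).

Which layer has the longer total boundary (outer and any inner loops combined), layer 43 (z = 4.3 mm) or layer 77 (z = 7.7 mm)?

Layer 43 (z = 4.3): the sphere: section is a regular 16-gon, circumradius = √(r²−h²) = √(4²−0.3²) = 3.989 (perimeter = 2·16·3.989·sin(180°/16) = 24.90 mm); the cube at (3, -2) is present — its section is the full 10×29 rectangle (perimeter 78.00 mm); Taking the first minus the rest: starting from the r=4 sphere, the 10×29 cube at (3, -2) partially overlaps it — only the 3.16 mm² overlap (of its 290.00 mm²) is removed, clipping the outline — boundary = 24.91 mm. So its perimeter = 24.91 mm. Layer 77 (z = 7.7): the r=4 sphere contributes a regular 16-gon of circumradius √(4²−3.7²) = 1.520 (perimeter = 2·16·1.520·sin(180°/16) = 9.49 mm); the cube at (3, -2) is present — its section is the full 10×29 rectangle (perimeter 78.00 mm); Taking the first minus the rest: starting from the r=4 sphere, the 10×29 cube at (3, -2) misses the remaining region (no effect) — boundary = 9.49 mm. So its perimeter = 9.49 mm. Layer 43 is larger (24.91 vs 9.49 mm).

layer 43 (z = 4.3 mm)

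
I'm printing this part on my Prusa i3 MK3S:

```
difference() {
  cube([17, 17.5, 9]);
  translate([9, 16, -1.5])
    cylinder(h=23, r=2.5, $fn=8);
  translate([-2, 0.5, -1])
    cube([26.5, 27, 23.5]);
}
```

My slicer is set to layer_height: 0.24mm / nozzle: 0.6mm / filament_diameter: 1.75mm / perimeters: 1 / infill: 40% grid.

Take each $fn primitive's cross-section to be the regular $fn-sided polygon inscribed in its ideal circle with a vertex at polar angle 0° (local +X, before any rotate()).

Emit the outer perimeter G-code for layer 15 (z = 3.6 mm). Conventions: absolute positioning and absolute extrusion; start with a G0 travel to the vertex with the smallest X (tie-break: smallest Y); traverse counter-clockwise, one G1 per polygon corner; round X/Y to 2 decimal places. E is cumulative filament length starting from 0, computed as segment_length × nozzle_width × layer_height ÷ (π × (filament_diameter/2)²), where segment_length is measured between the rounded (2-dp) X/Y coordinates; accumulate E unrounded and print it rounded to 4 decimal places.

G0 X0.00 Y0.00 Z3.60
G1 X17.00 Y0.00 E1.0178
G1 X17.00 Y0.50 E1.0477
G1 X0.00 Y0.50 E2.0655
G1 X0.00 Y0.00 E2.0954

At z = 3.6 mm: the 17×17.5 cube contributes its full rectangle; the r=2.5 cylinder at (9, 16) gives a regular 8-gon of circumradius 2.5 (constant along its height); the cube at (-2, 0.5) (footprint 26.5×27) is included at this height; Taking the first minus the rest: starting from the 17×17.5 cube, the r=2.5 cylinder at (9, 16) partially overlaps it — only the 15.41 mm² overlap (of its 17.68 mm²) is removed, clipping the outline; the 26.5×27 cube at (-2, 0.5) partially overlaps it — only the 273.59 mm² overlap (of its 715.50 mm²) is removed, clipping the outline — 1 connected region. The outline is a single polygon with 4 vertices. Extrusion per mm of travel: 0.6 × 0.24 / (π × 0.875²) = 0.059868. Accumulating E over each segment gives final E = 2.0954.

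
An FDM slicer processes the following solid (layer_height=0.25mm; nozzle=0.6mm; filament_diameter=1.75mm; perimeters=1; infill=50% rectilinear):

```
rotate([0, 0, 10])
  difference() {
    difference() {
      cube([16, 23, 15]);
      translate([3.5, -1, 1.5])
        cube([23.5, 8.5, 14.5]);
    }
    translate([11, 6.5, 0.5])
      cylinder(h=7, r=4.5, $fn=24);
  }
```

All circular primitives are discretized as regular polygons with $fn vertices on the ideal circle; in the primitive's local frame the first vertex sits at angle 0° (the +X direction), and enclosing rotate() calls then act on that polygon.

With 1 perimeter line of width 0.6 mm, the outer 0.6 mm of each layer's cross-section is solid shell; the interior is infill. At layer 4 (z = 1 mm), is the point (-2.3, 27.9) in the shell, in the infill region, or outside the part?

At z = 1 mm: the 16×23 cube contributes its full rectangle; the cube at (3.5, -1) does not reach this height (z outside [1.5, 16]); Subtracting the remaining from the first: none of the subtracted shapes is present at this height, so the 16×23 cube is unchanged — 1 connected region; the r=4.5 cylinder at (11, 6.5) contributes a regular 24-gon of circumradius 4.5; After the difference (first − rest): starting from that combined region, the r=4.5 cylinder at (11, 6.5) lies wholly inside it (removes its full 62.89 mm² and its 28.19 mm outline becomes a hole wall) — 1 connected region with 1 hole; (rotated 10° about Z; rotation is an isometry so areas/perimeters/island counts are preserved). Overall, the cross-section is one region with 1 hole. Undo the 10° rotation: the query point maps to (2.580, 27.876) in the un-rotated model frame. The nearest boundary edge runs (0.00, 23.00)→(16.00, 23.00); distance from the point to it = 4.88 mm. The point is not inside any of the regions above, so it lies outside the cross-section (4.88 mm from the nearest boundary).

outside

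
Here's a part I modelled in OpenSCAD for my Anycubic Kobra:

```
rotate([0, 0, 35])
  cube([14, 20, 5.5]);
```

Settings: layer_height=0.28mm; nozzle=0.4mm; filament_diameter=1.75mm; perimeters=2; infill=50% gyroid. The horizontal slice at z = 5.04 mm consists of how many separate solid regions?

At z = 5.04 mm: the cube (footprint 14×20) is included at this height; (whole slice rotated 35° about Z — lengths, areas and connectivity unchanged). The result has 1 disconnected region.

1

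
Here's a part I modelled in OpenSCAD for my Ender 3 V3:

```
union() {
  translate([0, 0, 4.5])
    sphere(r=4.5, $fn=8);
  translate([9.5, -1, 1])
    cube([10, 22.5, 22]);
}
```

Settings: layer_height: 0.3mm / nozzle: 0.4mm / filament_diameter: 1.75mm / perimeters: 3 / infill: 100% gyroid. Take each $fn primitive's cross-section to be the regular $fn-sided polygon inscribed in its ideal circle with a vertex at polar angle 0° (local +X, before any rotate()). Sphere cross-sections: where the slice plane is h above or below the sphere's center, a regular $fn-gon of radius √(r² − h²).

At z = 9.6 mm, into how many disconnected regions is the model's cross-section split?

At z = 9.6 mm: the sphere does not reach this height (|z−center|=5.100 > r=4.5); the 10×22.5 cube at (9.5, -1) contributes its full rectangle; Taking the union: only the 10×22.5 cube at (9.5, -1) is present, so the union is just that shape — 1 connected region. The result has 1 disconnected region.

1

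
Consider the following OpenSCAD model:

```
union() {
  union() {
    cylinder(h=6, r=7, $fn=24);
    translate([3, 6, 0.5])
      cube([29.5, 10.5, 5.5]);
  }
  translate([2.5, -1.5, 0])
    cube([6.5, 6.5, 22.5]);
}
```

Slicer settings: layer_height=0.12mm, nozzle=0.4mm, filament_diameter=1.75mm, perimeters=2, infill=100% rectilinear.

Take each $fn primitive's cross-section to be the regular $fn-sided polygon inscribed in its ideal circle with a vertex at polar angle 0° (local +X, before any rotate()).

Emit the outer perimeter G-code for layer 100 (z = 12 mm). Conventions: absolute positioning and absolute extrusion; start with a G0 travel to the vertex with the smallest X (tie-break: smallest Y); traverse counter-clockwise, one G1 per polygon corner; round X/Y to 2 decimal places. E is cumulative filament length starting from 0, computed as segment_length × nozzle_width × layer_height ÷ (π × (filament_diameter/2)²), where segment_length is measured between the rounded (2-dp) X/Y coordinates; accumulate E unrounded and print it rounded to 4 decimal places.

At z = 12 mm: the cylinder is not intersected at this z (z outside [0, 6]); the cube at (3, 6) is absent (z outside [0.5, 6]); Taking the union: nothing is present at this height; the cube at (2.5, -1.5) (footprint 6.5×6.5) is included at this height; Combining (union): only the 6.5×6.5 cube at (2.5, -1.5) is present, so the union is just that shape — 1 connected region. The outline is a single polygon with 4 vertices. Extrusion per mm of travel: 0.4 × 0.12 / (π × 0.875²) = 0.019956. Accumulating E over each segment gives final E = 0.5189.

G0 X2.50 Y-1.50 Z12.00
G1 X9.00 Y-1.50 E0.1297
G1 X9.00 Y5.00 E0.2594
G1 X2.50 Y5.00 E0.3891
G1 X2.50 Y-1.50 E0.5189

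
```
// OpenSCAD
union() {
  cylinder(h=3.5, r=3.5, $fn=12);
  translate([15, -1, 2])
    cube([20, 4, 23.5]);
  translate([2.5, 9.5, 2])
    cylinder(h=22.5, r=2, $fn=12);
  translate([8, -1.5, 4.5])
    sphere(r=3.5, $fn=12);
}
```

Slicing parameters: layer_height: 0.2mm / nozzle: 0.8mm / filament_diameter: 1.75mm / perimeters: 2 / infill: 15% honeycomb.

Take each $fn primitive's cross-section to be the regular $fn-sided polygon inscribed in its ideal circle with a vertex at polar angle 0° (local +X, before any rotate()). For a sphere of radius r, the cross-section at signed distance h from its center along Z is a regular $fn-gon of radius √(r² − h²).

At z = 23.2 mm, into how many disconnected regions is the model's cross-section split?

At z = 23.2 mm: the cylinder does not reach this height (z outside [0, 3.5]); the 20×4 cube at (15, -1) contributes its full rectangle; the r=2 cylinder at (2.5, 9.5) contributes a regular 12-gon of circumradius 2; the sphere at (8, -1.5) is absent (|z−center|=18.700 > r=3.5); Combining (union): the 2 present regions are separate (no shared area or edge), so areas and boundary lengths simply add and each stays a separate island — 2 connected regions. The result has 2 disconnected regions.

2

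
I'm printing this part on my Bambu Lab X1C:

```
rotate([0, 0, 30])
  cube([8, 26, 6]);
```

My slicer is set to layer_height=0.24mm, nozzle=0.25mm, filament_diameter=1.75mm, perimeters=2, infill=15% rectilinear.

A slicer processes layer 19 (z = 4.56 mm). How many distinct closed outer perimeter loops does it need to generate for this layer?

At z = 4.56 mm: the cube is present — its section is the full 8×26 rectangle; (whole slice rotated 30° about Z — lengths, areas and connectivity unchanged). The result has 1 disconnected region.

1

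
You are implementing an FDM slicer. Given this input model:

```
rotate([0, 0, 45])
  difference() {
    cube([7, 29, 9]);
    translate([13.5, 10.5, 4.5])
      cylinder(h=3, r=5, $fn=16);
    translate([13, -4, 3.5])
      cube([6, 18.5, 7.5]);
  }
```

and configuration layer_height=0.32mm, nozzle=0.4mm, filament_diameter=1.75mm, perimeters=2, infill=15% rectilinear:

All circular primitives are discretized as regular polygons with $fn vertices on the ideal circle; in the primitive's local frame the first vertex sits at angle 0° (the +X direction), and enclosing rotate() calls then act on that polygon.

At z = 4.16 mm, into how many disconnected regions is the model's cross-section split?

At z = 4.16 mm: the 7×29 cube contributes its full rectangle; the cylinder at (13.5, 10.5) is not intersected at this z (z outside [4.5, 7.5]); the 6×18.5 cube at (13, -4) contributes its full rectangle; After the difference (first − rest): starting from the 7×29 cube, the 6×18.5 cube at (13, -4) misses the remaining region (no effect) — 1 connected region; (rotated 45° about Z; rotation is an isometry so areas/perimeters/island counts are preserved). The result has 1 disconnected region.

1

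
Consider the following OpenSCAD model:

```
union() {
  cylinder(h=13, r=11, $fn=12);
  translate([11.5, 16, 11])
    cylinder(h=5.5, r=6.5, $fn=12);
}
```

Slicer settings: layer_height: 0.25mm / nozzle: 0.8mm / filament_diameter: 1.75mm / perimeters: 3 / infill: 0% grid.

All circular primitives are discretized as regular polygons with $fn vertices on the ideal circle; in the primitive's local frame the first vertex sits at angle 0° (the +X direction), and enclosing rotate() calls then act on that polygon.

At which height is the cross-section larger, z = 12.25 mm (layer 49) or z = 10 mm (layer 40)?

Layer 49 (z = 12.25): the r=11 cylinder contributes a regular 12-gon of circumradius 11 (area = (12/2)·11.000²·sin(360°/12) = 363.00 mm²); the cylinder at (11.5, 16): section is a regular 12-gon, circumradius r=6.5 (area = (12/2)·6.500²·sin(360°/12) = 126.75 mm²); Combining (union): the 2 present regions are separate (no shared area or edge), so areas and boundary lengths simply add and each stays a separate island — area = 489.75 mm². So its area = 489.75 mm². Layer 40 (z = 10): the r=11 cylinder gives a regular 12-gon of circumradius 11 (constant along its height) (area = (12/2)·11.000²·sin(360°/12) = 363.00 mm²); the cylinder at (11.5, 16) is absent (z outside [11, 16.5]); Taking the union: only the r=11 cylinder is present, so the union is just that shape — area = 363.00 mm². So its area = 363.00 mm². Layer 49 is larger (489.75 vs 363.00 mm²).

layer 49 (z = 12.25 mm)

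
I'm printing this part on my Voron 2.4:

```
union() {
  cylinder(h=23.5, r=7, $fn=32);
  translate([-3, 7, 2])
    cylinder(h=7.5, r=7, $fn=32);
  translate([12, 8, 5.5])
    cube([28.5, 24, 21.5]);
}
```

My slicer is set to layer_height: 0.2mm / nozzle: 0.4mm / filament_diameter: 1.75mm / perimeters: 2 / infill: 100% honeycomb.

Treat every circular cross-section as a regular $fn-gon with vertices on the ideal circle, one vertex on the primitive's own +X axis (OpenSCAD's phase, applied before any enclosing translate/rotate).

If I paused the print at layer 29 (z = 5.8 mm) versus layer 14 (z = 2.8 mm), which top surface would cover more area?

Layer 29 (z = 5.8): the r=7 cylinder contributes a regular 32-gon of circumradius 7 (area = (32/2)·7.000²·sin(360°/32) = 152.95 mm²); the r=7 cylinder at (-3, 7) contributes a regular 32-gon of circumradius 7 (area = (32/2)·7.000²·sin(360°/32) = 152.95 mm²); the 28.5×24 cube at (12, 8) contributes its full rectangle (area 684.00 mm²); Taking the union: the regions partially overlap — summed areas 989.90 mm² minus the doubly-counted overlap 52.22 mm² gives 937.68 mm² — area = 937.68 mm². So its area = 937.68 mm². Layer 14 (z = 2.8): the r=7 cylinder gives a regular 32-gon of circumradius 7 (constant along its height) (area = (32/2)·7.000²·sin(360°/32) = 152.95 mm²); the cylinder at (-3, 7): section is a regular 32-gon, circumradius r=7 (area = (32/2)·7.000²·sin(360°/32) = 152.95 mm²); the cube at (12, 8) is not intersected at this z (z outside [5.5, 27]); Combining (union): the regions partially overlap — summed areas 305.90 mm² minus the doubly-counted overlap 52.22 mm² gives 253.68 mm² — area = 253.68 mm². So its area = 253.68 mm². Layer 29 is larger (937.68 vs 253.68 mm²).

layer 29 (z = 5.8 mm)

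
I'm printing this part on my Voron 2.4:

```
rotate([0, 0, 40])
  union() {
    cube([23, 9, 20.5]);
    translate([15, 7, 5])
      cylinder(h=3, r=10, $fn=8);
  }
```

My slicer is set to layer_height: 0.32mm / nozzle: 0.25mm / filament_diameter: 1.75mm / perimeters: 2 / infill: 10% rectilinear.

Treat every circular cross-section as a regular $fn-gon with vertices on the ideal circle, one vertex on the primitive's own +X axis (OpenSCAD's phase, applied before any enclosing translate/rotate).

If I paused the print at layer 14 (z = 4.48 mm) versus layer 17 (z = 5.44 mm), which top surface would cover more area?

layer 17 (z = 5.44 mm)

Layer 14 (z = 4.48): the cube (footprint 23×9) is included at this height (area 207.00 mm²); the cylinder at (15, 7) is not intersected at this z (z outside [5, 8]); Taking the union: only the 23×9 cube is present, so the union is just that shape — area = 207.00 mm²; (rotated 40° about Z; rotation is an isometry so areas/perimeters/island counts are preserved). So its area = 207.00 mm². Layer 17 (z = 5.44): the cube is present — its section is the full 23×9 rectangle (area 207.00 mm²); the r=10 cylinder at (15, 7) gives a regular 8-gon of circumradius 10 (constant along its height) (area = (8/2)·10.000²·sin(360°/8) = 282.84 mm²); Merging all regions: the regions partially overlap — summed areas 489.84 mm² minus the doubly-counted overlap 150.05 mm² gives 339.80 mm² — area = 339.80 mm²; (rotated 40° about Z; rotation is an isometry so areas/perimeters/island counts are preserved). So its area = 339.80 mm². Layer 17 is larger (339.80 vs 207.00 mm²).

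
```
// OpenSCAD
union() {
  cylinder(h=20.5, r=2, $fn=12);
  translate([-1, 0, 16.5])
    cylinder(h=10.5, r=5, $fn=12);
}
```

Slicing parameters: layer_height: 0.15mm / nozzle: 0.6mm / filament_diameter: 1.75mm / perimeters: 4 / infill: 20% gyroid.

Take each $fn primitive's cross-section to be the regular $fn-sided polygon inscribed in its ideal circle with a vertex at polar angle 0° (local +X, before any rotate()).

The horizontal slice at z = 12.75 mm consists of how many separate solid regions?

At z = 12.75 mm: the r=2 cylinder contributes a regular 12-gon of circumradius 2; the cylinder at (-1, 0) does not reach this height (z outside [16.5, 27]); Taking the union: only the r=2 cylinder is present, so the union is just that shape — 1 connected region. The result has 1 disconnected region.

1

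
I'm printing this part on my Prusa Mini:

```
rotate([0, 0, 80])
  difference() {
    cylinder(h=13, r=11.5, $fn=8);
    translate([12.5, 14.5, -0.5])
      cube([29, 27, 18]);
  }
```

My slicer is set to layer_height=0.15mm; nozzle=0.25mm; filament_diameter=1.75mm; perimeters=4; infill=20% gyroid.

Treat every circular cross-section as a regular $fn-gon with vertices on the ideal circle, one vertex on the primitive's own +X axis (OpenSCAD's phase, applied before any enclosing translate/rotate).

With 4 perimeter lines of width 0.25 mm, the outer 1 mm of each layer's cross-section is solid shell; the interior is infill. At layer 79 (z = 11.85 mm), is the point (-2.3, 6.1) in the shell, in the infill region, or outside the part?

At z = 11.85 mm: the r=11.5 cylinder contributes a regular 8-gon of circumradius 11.5; the cube at (12.5, 14.5) (footprint 29×27) is included at this height; After the difference (first − rest): starting from the r=11.5 cylinder, the 29×27 cube at (12.5, 14.5) misses the remaining region (no effect) — 1 connected region; (whole slice rotated 80° about Z — lengths, areas and connectivity unchanged). Overall, the cross-section is a single solid region. Undo the 80° rotation: the query point maps to (5.608, 3.324) in the un-rotated model frame. The nearest boundary edge runs (8.13, 8.13)→(11.50, 0.00); distance from the point to it = 4.17 mm. The point is inside the cross-section and 4.17 mm from the nearest boundary — more than the 1 mm shell width (4 × 0.25), so it's in the infill interior.

infill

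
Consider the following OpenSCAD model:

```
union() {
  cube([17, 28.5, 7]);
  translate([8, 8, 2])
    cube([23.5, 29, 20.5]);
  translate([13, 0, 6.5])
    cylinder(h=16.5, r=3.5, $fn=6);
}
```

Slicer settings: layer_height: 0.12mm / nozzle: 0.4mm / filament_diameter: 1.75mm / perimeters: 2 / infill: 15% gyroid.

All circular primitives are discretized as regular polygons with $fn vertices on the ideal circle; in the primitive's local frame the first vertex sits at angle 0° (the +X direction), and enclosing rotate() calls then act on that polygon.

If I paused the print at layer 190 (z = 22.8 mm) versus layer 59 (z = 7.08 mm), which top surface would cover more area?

Layer 190 (z = 22.8): the cube does not reach this height (z outside [0, 7]); the cube at (8, 8) is not intersected at this z (z outside [2, 22.5]); the r=3.5 cylinder at (13, 0) gives a regular 6-gon of circumradius 3.5 (constant along its height) (area = (6/2)·3.500²·sin(360°/6) = 31.83 mm²); Merging all regions: only the r=3.5 cylinder at (13, 0) is present, so the union is just that shape — area = 31.83 mm². So its area = 31.83 mm². Layer 59 (z = 7.08): the cube is absent (z outside [0, 7]); the cube at (8, 8) (footprint 23.5×29) is included at this height (area 681.50 mm²); the r=3.5 cylinder at (13, 0) contributes a regular 6-gon of circumradius 3.5 (area = (6/2)·3.500²·sin(360°/6) = 31.83 mm²); Combining (union): the 2 present regions are separate (no shared area or edge), so areas and boundary lengths simply add and each stays a separate island — area = 713.33 mm². So its area = 713.33 mm². Layer 59 is larger (713.33 vs 31.83 mm²).

layer 59 (z = 7.08 mm)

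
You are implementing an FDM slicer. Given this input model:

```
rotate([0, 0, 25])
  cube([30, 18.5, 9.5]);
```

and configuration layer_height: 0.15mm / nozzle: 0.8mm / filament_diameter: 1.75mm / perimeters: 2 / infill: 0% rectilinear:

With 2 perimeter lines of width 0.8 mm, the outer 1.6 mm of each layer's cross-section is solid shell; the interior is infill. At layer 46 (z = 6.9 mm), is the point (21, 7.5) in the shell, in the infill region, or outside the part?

At z = 6.9 mm: the cube is present — its section is the full 30×18.5 rectangle; (rotated 25° about Z; rotation is an isometry so areas/perimeters/island counts are preserved). Overall, the cross-section is a single solid region. Undo the 25° rotation: the query point maps to (22.202, -2.078) in the un-rotated model frame. The nearest boundary edge runs (0.00, 0.00)→(30.00, 0.00); distance from the point to it = 2.08 mm. The point is not inside any of the regions above, so it lies outside the cross-section (2.08 mm from the nearest boundary).

outside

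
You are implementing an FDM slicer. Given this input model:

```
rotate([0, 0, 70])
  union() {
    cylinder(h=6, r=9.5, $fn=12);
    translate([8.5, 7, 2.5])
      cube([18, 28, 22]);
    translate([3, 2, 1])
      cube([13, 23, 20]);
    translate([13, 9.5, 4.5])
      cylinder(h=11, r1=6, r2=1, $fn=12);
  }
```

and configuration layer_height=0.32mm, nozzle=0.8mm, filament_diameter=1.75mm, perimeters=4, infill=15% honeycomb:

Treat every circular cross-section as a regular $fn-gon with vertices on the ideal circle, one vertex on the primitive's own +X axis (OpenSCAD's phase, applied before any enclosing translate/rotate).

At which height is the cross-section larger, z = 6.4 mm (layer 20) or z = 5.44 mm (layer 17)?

Layer 20 (z = 6.4): the cylinder does not reach this height (z outside [0, 6]); the cube at (8.5, 7) (footprint 18×28) is included at this height (area 504.00 mm²); the cube at (3, 2) (footprint 13×23) is included at this height (area 299.00 mm²); the cone at (13, 9.5): at t=0.173 of its height the radius interpolates to r₁+(r₂−r₁)t = 5.136, giving a regular 12-gon of that circumradius (area = (12/2)·5.136²·sin(360°/12) = 79.15 mm²); Combining (union): the regions partially overlap — summed areas 882.15 mm² minus the doubly-counted overlap 213.00 mm² gives 669.15 mm² — area = 669.15 mm²; (rotated 70° about Z; rotation is an isometry so areas/perimeters/island counts are preserved). So its area = 669.15 mm². Layer 17 (z = 5.44): the r=9.5 cylinder gives a regular 12-gon of circumradius 9.5 (constant along its height) (area = (12/2)·9.500²·sin(360°/12) = 270.75 mm²); the cube at (8.5, 7) is present — its section is the full 18×28 rectangle (area 504.00 mm²); the cube at (3, 2) (footprint 13×23) is included at this height (area 299.00 mm²); the cone at (13, 9.5) contributes a regular 12-gon of circumradius 5.573 (interpolated between r1=6 and r2=1 at t=0.085) (area = (12/2)·5.573²·sin(360°/12) = 93.17 mm²); Combining (union): the regions partially overlap — summed areas 1166.92 mm² minus the doubly-counted overlap 253.89 mm² gives 913.02 mm² — area = 913.02 mm²; (rotated 70° about Z; rotation is an isometry so areas/perimeters/island counts are preserved). So its area = 913.02 mm². Layer 17 is larger (913.02 vs 669.15 mm²).

layer 17 (z = 5.44 mm)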